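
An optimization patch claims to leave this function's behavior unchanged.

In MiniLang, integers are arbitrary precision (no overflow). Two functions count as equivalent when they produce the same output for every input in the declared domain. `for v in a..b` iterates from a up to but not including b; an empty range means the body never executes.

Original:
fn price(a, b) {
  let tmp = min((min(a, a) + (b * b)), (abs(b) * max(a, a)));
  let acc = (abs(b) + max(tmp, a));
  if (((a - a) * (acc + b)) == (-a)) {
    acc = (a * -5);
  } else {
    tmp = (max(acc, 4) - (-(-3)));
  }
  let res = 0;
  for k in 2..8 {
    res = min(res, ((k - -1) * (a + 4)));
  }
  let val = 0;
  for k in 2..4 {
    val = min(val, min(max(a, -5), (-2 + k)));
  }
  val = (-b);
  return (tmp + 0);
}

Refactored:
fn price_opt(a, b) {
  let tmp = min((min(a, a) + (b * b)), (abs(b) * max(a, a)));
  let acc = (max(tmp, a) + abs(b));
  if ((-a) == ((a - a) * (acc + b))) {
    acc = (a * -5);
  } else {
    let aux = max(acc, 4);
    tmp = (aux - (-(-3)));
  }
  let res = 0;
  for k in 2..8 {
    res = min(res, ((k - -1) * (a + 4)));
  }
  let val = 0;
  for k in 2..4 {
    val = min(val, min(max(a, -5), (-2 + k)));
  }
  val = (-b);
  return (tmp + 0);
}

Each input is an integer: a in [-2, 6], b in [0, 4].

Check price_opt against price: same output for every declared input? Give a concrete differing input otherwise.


This is a faithful refactor — statement counts differ, and local variable names differ, but the computed results match everywhere.
As a probe, take a=4, b=1: price runs tmp := 4 | acc := 5 | (((a - a) * (acc + b)) == (-a)): false | tmp := 2 | res := 0 | iter k=2: | res := 0 | iter k=3: | res := 0 | iter k=4: | res := 0 | iter k=5: | res := 0 | iter k=6: | res := 0 | iter k=7: | res := 0 | val := 0 | iter k=2: | val := 0 | iter k=3: | val := 0 | val := -1 | result 2; price_opt runs tmp := 4 | acc := 5 | ((-a) == ((a - a) * (acc + b))): false | aux := 5 | tmp := 2 | res := 0 | iter k=2: | res := 0 | iter k=3: | res := 0 | iter k=4: | res := 0 | iter k=5: | res := 0 | iter k=6: | res := 0 | iter k=7: | res := 0 | val := 0 | iter k=2: | val := 0 | iter k=3: | val := 0 | val := -1 | result 2; both end at 2.
Checked all 45 inputs in the declared domain: the outputs agree on every one.
verdict: equivalent


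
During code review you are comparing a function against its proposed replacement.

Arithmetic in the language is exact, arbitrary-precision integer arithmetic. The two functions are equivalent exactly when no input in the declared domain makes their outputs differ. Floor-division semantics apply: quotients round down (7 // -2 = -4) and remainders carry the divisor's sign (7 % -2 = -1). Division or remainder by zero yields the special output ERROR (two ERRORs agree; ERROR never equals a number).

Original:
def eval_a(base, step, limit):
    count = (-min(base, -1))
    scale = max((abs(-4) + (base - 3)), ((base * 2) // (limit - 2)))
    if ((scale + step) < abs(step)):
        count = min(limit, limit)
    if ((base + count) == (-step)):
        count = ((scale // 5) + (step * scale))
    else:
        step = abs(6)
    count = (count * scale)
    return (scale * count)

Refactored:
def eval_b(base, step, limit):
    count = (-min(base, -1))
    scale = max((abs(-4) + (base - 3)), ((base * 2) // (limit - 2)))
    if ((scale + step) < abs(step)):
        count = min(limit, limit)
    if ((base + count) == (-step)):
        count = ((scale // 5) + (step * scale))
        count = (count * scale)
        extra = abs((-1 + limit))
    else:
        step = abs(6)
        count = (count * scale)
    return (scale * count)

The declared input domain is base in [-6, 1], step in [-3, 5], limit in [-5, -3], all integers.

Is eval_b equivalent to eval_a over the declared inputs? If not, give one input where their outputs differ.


Reading the diff, among the changes: statement counts differ, min/max/abs usage differs, arithmetic usage differs, constant usage differs, local variable names differ.
As a probe, take base=0, step=1, limit=-5: eval_a runs count becomes 1; next scale becomes 1; next ((scale + step) < abs(step)) evaluates to false; next ((base + count) == (-step)) evaluates to false; next step becomes 6; next count becomes 1; next final value 1; eval_b runs count becomes 1; next scale becomes 1; next ((scale + step) < abs(step)) evaluates to false; next ((base + count) == (-step)) evaluates to false; next step becomes 6; next count becomes 1; next final value 1; both end at 1.
Checked all 216 inputs in the declared domain: the outputs agree on every one.
verdict: equivalent


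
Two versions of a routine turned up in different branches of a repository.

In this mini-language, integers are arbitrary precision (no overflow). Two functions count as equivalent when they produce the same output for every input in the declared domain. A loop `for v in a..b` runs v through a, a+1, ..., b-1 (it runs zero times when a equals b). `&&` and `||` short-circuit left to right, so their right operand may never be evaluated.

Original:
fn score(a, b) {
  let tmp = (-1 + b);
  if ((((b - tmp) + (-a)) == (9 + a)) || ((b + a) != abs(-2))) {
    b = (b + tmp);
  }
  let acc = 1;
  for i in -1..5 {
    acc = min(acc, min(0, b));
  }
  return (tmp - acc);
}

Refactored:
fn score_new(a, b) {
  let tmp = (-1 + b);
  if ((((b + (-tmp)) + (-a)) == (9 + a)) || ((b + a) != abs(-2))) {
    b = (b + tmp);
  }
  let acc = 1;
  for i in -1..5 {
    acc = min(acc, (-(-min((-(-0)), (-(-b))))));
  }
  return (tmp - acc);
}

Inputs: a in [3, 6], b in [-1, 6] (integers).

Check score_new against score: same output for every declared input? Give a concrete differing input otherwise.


Behavior is preserved: although arithmetic usage differs, the outputs never diverge.
Tracing a=5, b=5: score: tmp = 4; ((((b - tmp) + (-a)) == (9 + a)) || ((b + a) != abs(-2))) -> true; b = 9; acc = 1; [i=-1]; acc = 0; [i=0]; acc = 0; [i=1]; acc = 0; [i=2]; acc = 0; [i=3]; acc = 0; [i=4]; acc = 0; return 4 | score_new: tmp = 4; ((((b + (-tmp)) + (-a)) == (9 + a)) || ((b + a) != abs(-2))) -> true; b = 9; acc = 1; [i=-1]; acc = 0; [i=0]; acc = 0; [i=1]; acc = 0; [i=2]; acc = 0; [i=3]; acc = 0; [i=4]; acc = 0; return 4 — matching result 4.
An exhaustive pass over the 32 declared inputs shows identical outputs.
verdict: equivalent


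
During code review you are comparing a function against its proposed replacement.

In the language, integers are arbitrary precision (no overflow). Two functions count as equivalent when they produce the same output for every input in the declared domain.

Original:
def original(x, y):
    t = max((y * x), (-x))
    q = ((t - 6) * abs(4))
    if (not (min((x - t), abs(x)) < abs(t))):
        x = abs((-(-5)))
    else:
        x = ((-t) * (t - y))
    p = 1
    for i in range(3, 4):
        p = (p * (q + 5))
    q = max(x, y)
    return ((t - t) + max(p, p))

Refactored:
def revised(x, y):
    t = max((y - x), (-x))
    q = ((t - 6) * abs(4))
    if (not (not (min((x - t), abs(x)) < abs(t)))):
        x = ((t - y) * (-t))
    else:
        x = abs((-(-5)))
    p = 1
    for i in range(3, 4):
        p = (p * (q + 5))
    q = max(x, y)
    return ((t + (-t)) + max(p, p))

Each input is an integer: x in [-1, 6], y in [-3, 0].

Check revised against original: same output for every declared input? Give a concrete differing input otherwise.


There is a counterexample at x=-1, y=-3: -7 on one side, -15 on the other.
original: t := 3 | q := -12 | (not (min((x - t), abs(x)) < abs(t))): false | x := -18 | p := 1 | iter i=3: | p := -7 | q := -3 | result -7
revised: t := 1 | q := -20 | (not (not (min((x - t), abs(x)) < abs(t)))): true | x := -4 | p := 1 | iter i=3: | p := -15 | q := -3 | result -15
verdict: not equivalent; witness: x=-1, y=-3


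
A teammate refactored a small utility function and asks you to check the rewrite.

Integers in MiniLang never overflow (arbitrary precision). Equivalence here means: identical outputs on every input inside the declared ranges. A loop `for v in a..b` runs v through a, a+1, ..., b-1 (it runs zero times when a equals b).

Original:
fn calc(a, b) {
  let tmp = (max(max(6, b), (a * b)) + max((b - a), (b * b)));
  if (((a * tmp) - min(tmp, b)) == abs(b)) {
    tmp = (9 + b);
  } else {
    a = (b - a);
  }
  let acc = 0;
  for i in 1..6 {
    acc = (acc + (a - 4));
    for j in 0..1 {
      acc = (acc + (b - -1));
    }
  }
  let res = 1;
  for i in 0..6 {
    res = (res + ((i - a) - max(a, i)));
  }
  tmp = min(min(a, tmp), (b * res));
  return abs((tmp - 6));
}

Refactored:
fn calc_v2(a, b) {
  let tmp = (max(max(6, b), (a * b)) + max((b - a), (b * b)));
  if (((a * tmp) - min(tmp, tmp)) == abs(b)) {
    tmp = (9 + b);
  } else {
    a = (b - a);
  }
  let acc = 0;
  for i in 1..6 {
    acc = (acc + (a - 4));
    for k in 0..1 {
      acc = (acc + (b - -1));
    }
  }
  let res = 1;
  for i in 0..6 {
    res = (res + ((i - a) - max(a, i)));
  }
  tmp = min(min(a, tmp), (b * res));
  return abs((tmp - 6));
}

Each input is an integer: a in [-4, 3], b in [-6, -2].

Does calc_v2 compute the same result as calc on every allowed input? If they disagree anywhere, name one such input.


The rewrite breaks on a=0, b=-6, where the results are 12 and 228.
calc: tmp=42, then (((a * tmp) - min(tmp, b)) == abs(b)) is true, then tmp=3, then acc=0, then (i=1), then acc=-4, then (j=0), then acc=-9, then (i=2), then acc=-13, then (j=0), then acc=-18, then (i=3), then acc=-22, then (j=0), then acc=-27, then (i=4), then acc=-31, then (j=0), then acc=-36, then (i=5), then acc=-40, then (j=0), then acc=-45, then res=1, then (i=0), then res=1, then (i=1), then res=1, then (i=2), then res=1, then (i=3), then res=1, then (i=4), then res=1, then (i=5), then res=1, then tmp=-6, then returns 12
calc_v2: tmp=42, then (((a * tmp) - min(tmp, tmp)) == abs(b)) is false, then a=-6, then acc=0, then (i=1), then acc=-10, then (k=0), then acc=-15, then (i=2), then acc=-25, then (k=0), then acc=-30, then (i=3), then acc=-40, then (k=0), then acc=-45, then (i=4), then acc=-55, then (k=0), then acc=-60, then (i=5), then acc=-70, then (k=0), then acc=-75, then res=1, then (i=0), then res=7, then (i=1), then res=13, then (i=2), then res=19, then (i=3), then res=25, then (i=4), then res=31, then (i=5), then res=37, then tmp=-222, then returns 228
verdict: not equivalent; witness: a=0, b=-6


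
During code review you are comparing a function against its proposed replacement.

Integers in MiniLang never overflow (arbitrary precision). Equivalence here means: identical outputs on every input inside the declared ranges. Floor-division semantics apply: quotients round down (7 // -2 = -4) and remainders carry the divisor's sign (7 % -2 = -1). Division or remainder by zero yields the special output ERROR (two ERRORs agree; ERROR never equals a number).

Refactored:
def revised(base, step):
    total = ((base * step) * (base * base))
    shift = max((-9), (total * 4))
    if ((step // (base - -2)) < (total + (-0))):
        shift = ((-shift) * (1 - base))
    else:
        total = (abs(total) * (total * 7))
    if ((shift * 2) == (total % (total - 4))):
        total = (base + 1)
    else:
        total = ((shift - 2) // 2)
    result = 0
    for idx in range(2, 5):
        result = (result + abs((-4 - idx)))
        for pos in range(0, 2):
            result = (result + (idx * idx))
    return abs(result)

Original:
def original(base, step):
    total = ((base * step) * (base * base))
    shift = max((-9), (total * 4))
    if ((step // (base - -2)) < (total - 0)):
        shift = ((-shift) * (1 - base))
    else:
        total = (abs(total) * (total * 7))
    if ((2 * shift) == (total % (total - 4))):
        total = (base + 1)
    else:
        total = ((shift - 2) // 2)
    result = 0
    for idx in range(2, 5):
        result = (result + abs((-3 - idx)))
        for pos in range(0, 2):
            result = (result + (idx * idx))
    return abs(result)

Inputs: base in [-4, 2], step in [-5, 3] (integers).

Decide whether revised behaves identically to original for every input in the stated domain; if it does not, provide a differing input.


At base=-4, step=-5: original gives 76, revised gives 79.
verdict: not equivalent; witness: base=-4, step=-5


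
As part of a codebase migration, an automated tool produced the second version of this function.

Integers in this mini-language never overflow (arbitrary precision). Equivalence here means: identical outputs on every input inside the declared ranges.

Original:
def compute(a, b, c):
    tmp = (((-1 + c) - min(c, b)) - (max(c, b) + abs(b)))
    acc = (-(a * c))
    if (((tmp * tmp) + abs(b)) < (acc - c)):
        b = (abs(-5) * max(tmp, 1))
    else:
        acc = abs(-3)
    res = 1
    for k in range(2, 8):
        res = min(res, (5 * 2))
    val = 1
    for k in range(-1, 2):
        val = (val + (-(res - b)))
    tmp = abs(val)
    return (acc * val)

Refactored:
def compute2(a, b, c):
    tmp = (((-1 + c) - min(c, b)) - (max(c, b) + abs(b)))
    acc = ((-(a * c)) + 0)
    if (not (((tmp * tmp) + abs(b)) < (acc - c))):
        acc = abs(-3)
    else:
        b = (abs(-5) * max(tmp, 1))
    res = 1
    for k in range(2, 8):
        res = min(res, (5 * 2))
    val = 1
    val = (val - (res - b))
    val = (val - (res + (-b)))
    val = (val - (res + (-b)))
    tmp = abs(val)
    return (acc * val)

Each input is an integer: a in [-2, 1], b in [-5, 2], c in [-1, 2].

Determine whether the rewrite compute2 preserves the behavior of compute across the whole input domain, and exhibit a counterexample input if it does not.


The two are interchangeable: constant usage differs, and arithmetic usage differs, and boolean connective usage differs, and loop structure differs, and statement counts differ, and every declared input agrees.
As a probe, take a=-2, b=-4, c=0: compute runs tmp = -1; acc = 0; (((tmp * tmp) + abs(b)) < (acc - c)) -> false; acc = 3; res = 1; [k=2]; res = 1; [k=3]; res = 1; [k=4]; res = 1; [k=5]; res = 1; [k=6]; res = 1; [k=7]; res = 1; val = 1; [k=-1]; val = -4; [k=0]; val = -9; [k=1]; val = -14; tmp = 14; return -42; compute2 runs tmp = -1; acc = 0; (not (((tmp * tmp) + abs(b)) < (acc - c))) -> true; acc = 3; res = 1; [k=2]; res = 1; [k=3]; res = 1; [k=4]; res = 1; [k=5]; res = 1; [k=6]; res = 1; [k=7]; res = 1; val = 1; val = -4; val = -9; val = -14; tmp = 14; return -42; both end at -42.
Every one of the 128 inputs gives matching results.
verdict: equivalent


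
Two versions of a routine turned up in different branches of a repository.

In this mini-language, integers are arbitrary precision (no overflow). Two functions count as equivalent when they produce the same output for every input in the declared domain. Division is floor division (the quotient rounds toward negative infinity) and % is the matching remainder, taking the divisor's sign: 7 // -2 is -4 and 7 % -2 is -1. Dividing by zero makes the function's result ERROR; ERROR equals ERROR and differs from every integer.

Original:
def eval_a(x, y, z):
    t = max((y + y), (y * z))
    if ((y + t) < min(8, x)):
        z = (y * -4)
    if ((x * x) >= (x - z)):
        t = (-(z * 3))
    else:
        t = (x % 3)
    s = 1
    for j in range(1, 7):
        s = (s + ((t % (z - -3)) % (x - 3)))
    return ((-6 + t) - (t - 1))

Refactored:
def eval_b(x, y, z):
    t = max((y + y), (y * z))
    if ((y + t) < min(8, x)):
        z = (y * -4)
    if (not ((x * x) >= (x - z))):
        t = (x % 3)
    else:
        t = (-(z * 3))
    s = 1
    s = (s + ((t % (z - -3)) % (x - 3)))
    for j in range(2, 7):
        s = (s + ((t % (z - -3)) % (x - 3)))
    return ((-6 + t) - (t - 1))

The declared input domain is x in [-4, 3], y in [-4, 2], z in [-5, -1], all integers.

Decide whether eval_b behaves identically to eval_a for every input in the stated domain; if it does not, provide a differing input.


This is a faithful refactor — arithmetic usage differs, and statement counts differ, and boolean connective usage differs, and constant usage differs, and loop structure differs, but the computed results match everywhere.
One worked example (x=-3, y=-4, z=-5) — eval_a: t=20, then ((y + t) < min(8, x)) is false, then ((x * x) >= (x - z)) is true, then t=15, then s=1, then (j=1), then s=0, then (j=2), then s=-1, then (j=3), then s=-2, then (j=4), then s=-3, then (j=5), then s=-4, then (j=6), then s=-5, then returns -5; eval_b: t=20, then ((y + t) < min(8, x)) is false, then (not ((x * x) >= (x - z))) is false, then t=15, then s=1, then s=0, then (j=2), then s=-1, then (j=3), then s=-2, then (j=4), then s=-3, then (j=5), then s=-4, then (j=6), then s=-5, then returns -5; agreement on -5.
Every one of the 280 inputs gives matching results.
verdict: equivalent


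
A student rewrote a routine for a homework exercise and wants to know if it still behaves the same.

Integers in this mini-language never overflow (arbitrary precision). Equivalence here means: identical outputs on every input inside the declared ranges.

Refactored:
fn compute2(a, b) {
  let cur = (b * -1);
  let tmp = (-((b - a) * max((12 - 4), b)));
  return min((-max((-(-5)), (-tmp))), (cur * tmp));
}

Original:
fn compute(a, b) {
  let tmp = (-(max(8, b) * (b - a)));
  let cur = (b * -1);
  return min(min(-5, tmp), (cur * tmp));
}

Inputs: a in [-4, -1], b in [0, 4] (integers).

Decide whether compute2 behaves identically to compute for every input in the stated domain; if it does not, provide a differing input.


The two versions differ — the changes include constant usage differs; also min/max/abs usage differs; also arithmetic usage differs.
Spot check at a=-4, b=2 — compute: tmp becomes -48; next cur becomes -2; next final value -48. compute2: cur becomes -2; next tmp becomes -48; next final value -48. Both give -48.
Every one of the 20 inputs gives matching results.
verdict: equivalent


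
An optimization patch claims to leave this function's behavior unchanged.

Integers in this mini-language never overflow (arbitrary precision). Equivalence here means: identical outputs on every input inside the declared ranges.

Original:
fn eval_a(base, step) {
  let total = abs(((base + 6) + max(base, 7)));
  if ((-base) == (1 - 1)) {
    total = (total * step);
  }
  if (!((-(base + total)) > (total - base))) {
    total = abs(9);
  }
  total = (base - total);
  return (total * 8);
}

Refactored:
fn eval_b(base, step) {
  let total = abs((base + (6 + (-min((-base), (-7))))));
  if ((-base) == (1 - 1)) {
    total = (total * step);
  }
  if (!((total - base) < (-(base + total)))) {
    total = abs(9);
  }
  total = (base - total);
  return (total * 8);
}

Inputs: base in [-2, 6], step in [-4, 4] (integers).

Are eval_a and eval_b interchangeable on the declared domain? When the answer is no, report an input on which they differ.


Reading the diff, among the changes: min/max/abs usage differs; also comparison usage differs.
Spot check at base=3, step=-1 — eval_a: total = 16; ((-base) == (1 - 1)) -> false; (!((-(base + total)) > (total - base))) -> true; total = 9; total = -6; return -48. eval_b: total = 16; ((-base) == (1 - 1)) -> false; (!((total - base) < (-(base + total)))) -> true; total = 9; total = -6; return -48. Both give -48.
An exhaustive pass over the 81 declared inputs shows identical outputs.
verdict: equivalent


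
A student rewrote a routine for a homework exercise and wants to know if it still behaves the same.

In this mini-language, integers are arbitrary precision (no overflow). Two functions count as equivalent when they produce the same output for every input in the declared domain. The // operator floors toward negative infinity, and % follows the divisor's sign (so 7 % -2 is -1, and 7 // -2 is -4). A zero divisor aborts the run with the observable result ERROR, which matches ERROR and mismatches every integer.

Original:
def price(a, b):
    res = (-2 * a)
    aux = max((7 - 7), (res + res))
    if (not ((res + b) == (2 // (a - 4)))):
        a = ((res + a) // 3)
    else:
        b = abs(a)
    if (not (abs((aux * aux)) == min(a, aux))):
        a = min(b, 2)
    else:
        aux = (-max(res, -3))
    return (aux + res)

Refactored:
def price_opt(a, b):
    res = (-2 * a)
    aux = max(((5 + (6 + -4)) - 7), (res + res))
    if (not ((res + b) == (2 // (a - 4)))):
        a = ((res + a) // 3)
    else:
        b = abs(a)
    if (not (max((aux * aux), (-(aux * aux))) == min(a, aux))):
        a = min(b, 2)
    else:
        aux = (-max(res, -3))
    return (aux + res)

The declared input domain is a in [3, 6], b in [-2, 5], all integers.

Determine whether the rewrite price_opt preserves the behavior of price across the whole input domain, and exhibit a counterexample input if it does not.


The two versions differ — the changes include constant usage differs; also min/max/abs usage differs; also arithmetic usage differs.
Tracing a=6, b=-1: price: res := -12 | aux := 0 | (not ((res + b) == (2 // (a - 4)))): true | a := -2 | (not (abs((aux * aux)) == min(a, aux))): true | a := -1 | result -12 | price_opt: res := -12 | aux := 0 | (not ((res + b) == (2 // (a - 4)))): true | a := -2 | (not (max((aux * aux), (-(aux * aux))) == min(a, aux))): true | a := -1 | result -12 — matching result -12.
Across all 32 domain points the two functions coincide.
verdict: equivalent


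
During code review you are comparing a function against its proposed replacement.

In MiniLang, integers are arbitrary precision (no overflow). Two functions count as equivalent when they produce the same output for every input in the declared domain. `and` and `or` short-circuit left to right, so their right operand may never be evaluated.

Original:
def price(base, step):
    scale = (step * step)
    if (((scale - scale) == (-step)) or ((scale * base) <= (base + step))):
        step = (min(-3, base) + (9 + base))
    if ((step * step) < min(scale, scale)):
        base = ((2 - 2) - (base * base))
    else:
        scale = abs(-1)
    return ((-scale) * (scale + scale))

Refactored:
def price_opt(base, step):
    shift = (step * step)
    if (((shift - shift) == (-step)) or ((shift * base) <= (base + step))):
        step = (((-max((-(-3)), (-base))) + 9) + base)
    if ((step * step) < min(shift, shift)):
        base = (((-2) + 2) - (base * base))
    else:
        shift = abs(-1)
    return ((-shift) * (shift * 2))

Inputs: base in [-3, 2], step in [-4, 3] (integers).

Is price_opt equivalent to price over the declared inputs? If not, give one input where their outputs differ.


The two are interchangeable: arithmetic usage differs, and constant usage differs, and local variable names differ, and min/max/abs usage differs, and every declared input agrees.
As a probe, take base=-2, step=-1: price runs scale = 1; (((scale - scale) == (-step)) or ((scale * base) <= (base + step))) -> false; ((step * step) < min(scale, scale)) -> false; scale = 1; return -2; price_opt runs shift = 1; (((shift - shift) == (-step)) or ((shift * base) <= (base + step))) -> false; ((step * step) < min(shift, shift)) -> false; shift = 1; return -2; both end at -2.
Checked all 48 inputs in the declared domain: the outputs agree on every one.
verdict: equivalent


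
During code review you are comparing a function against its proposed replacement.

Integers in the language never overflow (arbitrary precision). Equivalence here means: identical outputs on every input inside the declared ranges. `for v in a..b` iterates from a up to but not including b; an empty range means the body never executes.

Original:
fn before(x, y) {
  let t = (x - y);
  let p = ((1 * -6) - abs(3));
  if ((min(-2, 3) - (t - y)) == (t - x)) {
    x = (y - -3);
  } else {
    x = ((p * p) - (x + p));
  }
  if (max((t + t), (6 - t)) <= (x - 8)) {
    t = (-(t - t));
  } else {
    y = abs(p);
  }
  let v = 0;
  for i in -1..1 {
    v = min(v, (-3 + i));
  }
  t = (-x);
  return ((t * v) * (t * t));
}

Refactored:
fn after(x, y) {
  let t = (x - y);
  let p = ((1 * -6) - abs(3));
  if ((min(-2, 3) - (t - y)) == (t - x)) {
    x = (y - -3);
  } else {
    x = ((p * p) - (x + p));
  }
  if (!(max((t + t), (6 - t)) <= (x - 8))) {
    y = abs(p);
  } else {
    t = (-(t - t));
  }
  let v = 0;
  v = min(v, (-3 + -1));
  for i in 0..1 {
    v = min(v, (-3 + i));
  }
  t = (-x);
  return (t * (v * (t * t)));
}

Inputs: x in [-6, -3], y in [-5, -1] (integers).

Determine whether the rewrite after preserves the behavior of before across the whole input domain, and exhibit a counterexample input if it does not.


Behavior is preserved: although boolean connective usage differs; and constant usage differs; and min/max/abs usage differs; and statement counts differ; and loop structure differs; and arithmetic usage differs, the outputs never diverge.
As a probe, take x=-5, y=-4: before runs t becomes -1; next p becomes -9; next ((min(-2, 3) - (t - y)) == (t - x)) evaluates to false; next x becomes 95; next (max((t + t), (6 - t)) <= (x - 8)) evaluates to true; next t becomes 0; next v becomes 0; next at i=-1:; next v becomes -4; next at i=0:; next v becomes -4; next t becomes -95; next final value 3429500; after runs t becomes -1; next p becomes -9; next ((min(-2, 3) - (t - y)) == (t - x)) evaluates to false; next x becomes 95; next (!(max((t + t), (6 - t)) <= (x - 8))) evaluates to false; next t becomes 0; next v becomes 0; next v becomes -4; next at i=0:; next v becomes -4; next t becomes -95; next final value 3429500; both end at 3429500.
An exhaustive pass over the 20 declared inputs shows identical outputs.
verdict: equivalent


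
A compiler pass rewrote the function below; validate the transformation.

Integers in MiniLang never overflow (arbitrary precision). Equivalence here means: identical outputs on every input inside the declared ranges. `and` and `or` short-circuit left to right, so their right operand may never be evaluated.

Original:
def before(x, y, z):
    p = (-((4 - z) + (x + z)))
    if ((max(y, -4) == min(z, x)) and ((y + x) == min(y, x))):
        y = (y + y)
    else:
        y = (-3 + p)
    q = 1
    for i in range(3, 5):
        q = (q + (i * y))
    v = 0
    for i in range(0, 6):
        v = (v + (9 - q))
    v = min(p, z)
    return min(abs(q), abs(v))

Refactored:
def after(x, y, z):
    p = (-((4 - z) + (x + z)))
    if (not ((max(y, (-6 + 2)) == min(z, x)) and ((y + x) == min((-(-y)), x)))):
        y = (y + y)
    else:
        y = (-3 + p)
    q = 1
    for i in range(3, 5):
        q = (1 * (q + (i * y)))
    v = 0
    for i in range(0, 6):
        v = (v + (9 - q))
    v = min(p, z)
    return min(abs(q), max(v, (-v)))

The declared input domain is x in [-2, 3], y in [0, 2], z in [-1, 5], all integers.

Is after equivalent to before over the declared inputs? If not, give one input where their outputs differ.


The rewrite breaks on x=-2, y=0, z=-1, where the results are 2 and 1.
before: p = -2; ((max(y, -4) == min(z, x)) and ((y + x) == min(y, x))) -> false; y = -5; q = 1; [i=3]; q = -14; [i=4]; q = -34; v = 0; [i=0]; v = 43; [i=1]; v = 86; [i=2]; v = 129; [i=3]; v = 172; [i=4]; v = 215; [i=5]; v = 258; v = -2; return 2
after: p = -2; (not ((max(y, (-6 + 2)) == min(z, x)) and ((y + x) == min((-(-y)), x)))) -> true; y = 0; q = 1; [i=3]; q = 1; [i=4]; q = 1; v = 0; [i=0]; v = 8; [i=1]; v = 16; [i=2]; v = 24; [i=3]; v = 32; [i=4]; v = 40; [i=5]; v = 48; v = -2; return 1
verdict: not equivalent; witness: x=-2, y=0, z=-1


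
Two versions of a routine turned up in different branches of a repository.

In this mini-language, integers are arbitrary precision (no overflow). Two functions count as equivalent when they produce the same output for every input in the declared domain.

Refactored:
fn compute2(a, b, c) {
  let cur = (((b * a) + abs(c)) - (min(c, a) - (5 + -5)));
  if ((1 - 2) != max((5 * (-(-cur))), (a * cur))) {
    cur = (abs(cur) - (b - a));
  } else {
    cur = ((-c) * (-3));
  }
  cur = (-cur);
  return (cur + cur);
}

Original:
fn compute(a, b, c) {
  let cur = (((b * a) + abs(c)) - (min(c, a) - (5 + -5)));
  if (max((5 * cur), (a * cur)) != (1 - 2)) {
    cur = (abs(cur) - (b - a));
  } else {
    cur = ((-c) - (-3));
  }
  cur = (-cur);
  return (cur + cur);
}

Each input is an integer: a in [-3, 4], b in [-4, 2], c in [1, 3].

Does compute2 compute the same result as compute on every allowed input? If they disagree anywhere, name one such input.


These are not equivalent — on a=1, b=-3, c=3 the outputs split (0 vs -18).
compute: cur = -1; (max((5 * cur), (a * cur)) != (1 - 2)) -> false; cur = 0; cur = 0; return 0
compute2: cur = -1; ((1 - 2) != max((5 * (-(-cur))), (a * cur))) -> false; cur = 9; cur = -9; return -18
verdict: not equivalent; witness: a=1, b=-3, c=3


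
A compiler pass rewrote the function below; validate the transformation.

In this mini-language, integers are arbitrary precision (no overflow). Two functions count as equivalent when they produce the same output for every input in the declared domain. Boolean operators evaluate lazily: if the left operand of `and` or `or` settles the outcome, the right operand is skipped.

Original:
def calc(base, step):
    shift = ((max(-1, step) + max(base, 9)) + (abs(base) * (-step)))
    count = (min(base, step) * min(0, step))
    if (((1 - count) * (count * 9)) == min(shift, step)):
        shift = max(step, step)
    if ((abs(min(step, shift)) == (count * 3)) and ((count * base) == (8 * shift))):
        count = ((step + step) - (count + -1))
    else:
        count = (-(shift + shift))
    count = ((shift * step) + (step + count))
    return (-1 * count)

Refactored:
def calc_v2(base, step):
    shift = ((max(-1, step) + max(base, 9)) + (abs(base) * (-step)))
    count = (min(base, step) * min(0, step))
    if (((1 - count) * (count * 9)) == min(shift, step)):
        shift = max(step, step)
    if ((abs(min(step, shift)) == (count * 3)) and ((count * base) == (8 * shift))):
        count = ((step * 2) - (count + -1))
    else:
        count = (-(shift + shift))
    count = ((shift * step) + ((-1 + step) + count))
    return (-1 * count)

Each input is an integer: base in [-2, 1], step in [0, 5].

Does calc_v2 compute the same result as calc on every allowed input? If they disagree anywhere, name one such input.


Run the pair on base=-2, step=0.
calc: shift becomes 9; next count becomes 0; next (((1 - count) * (count * 9)) == min(shift, step)) evaluates to true; next shift becomes 0; next ((abs(min(step, shift)) == (count * 3)) and ((count * base) == (8 * shift))) evaluates to true; next count becomes 1; next count becomes 1; next final value -1
calc_v2: shift becomes 9; next count becomes 0; next (((1 - count) * (count * 9)) == min(shift, step)) evaluates to true; next shift becomes 0; next ((abs(min(step, shift)) == (count * 3)) and ((count * base) == (8 * shift))) evaluates to true; next count becomes 1; next count becomes 0; next final value 0
-1 and 0 differ, so these are not the same function on this domain.
verdict: not equivalent; witness: base=-2, step=0


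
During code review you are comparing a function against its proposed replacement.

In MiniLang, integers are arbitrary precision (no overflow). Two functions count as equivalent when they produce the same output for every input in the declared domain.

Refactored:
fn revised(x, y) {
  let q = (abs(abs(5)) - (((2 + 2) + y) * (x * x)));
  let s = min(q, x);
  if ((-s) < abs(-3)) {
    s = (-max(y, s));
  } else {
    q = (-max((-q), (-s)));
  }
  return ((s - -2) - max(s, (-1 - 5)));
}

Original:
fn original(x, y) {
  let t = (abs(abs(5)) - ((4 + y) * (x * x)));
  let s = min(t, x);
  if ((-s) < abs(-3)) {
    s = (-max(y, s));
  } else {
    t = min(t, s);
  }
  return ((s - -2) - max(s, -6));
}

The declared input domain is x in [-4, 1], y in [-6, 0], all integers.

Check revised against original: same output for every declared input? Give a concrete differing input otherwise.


The two are interchangeable: min/max/abs usage differs, plus local variable names differ, plus constant usage differs, plus arithmetic usage differs, and every declared input agrees.
One worked example (x=0, y=-2) — original: t=5, then s=0, then ((-s) < abs(-3)) is true, then s=0, then returns 2; revised: q=5, then s=0, then ((-s) < abs(-3)) is true, then s=0, then returns 2; agreement on 2.
An exhaustive pass over the 42 declared inputs shows identical outputs.
verdict: equivalent


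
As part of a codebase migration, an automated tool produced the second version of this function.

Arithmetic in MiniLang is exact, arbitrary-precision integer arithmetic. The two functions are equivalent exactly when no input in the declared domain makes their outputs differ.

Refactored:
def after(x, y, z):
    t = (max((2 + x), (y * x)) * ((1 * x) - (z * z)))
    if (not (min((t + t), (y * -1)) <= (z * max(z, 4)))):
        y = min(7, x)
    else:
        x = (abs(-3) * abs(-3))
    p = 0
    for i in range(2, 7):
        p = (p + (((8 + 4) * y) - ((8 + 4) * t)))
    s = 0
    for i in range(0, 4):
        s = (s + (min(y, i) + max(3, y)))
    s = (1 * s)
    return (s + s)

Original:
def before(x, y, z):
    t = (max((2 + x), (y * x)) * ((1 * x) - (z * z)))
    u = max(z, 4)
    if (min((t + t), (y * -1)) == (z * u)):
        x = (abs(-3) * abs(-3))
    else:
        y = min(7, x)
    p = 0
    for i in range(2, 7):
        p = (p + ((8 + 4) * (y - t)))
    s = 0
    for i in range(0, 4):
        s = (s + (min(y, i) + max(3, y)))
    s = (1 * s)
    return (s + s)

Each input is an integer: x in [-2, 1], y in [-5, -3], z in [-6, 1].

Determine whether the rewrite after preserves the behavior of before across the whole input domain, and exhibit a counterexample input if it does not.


Evaluate both at x=-2, y=-5, z=-6.
before: t = -380; u = 4; (min((t + t), (y * -1)) == (z * u)) -> false; y = -2; p = 0; [i=2]; p = 4536; [i=3]; p = 9072; [i=4]; p = 13608; [i=5]; p = 18144; [i=6]; p = 22680; s = 0; [i=0]; s = 1; [i=1]; s = 2; [i=2]; s = 3; [i=3]; s = 4; s = 4; return 8
after: t = -380; (not (min((t + t), (y * -1)) <= (z * max(z, 4)))) -> false; x = 9; p = 0; [i=2]; p = 4500; [i=3]; p = 9000; [i=4]; p = 13500; [i=5]; p = 18000; [i=6]; p = 22500; s = 0; [i=0]; s = -2; [i=1]; s = -4; [i=2]; s = -6; [i=3]; s = -8; s = -8; return -16
8 against -16: the behavior changed.
verdict: not equivalent; witness: x=-2, y=-5, z=-6


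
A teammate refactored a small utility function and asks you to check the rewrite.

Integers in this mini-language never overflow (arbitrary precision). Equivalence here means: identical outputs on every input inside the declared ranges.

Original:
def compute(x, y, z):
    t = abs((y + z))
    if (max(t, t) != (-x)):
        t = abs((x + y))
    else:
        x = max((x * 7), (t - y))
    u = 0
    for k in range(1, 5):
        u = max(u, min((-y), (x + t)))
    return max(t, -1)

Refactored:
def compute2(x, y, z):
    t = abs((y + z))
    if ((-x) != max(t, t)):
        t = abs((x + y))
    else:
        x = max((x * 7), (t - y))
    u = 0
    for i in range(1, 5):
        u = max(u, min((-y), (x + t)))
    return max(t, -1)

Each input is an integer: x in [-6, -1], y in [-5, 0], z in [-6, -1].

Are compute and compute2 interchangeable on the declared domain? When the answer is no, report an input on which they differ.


Behavior is preserved: although local variable names differ, the outputs never diverge.
Tracing x=-1, y=-2, z=-2: compute: t=4, then (max(t, t) != (-x)) is true, then t=3, then u=0, then (k=1), then u=2, then (k=2), then u=2, then (k=3), then u=2, then (k=4), then u=2, then returns 3 | compute2: t=4, then ((-x) != max(t, t)) is true, then t=3, then u=0, then (i=1), then u=2, then (i=2), then u=2, then (i=3), then u=2, then (i=4), then u=2, then returns 3 — matching result 3.
Sweeping the whole domain (216 inputs) finds no disagreement.
verdict: equivalent


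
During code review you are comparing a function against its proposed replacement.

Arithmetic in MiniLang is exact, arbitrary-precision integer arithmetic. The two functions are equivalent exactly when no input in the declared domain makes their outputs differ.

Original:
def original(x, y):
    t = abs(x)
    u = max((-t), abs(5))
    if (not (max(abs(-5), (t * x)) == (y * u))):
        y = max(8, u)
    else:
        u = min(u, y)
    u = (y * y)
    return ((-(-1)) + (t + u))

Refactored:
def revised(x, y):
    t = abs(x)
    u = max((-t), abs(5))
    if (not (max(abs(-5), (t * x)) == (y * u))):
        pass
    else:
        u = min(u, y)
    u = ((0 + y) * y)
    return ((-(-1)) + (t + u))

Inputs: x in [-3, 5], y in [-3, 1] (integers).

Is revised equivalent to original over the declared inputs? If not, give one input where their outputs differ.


x=-3, y=-3 yields 68 from original but 13 from revised.
verdict: not equivalent; witness: x=-3, y=-3


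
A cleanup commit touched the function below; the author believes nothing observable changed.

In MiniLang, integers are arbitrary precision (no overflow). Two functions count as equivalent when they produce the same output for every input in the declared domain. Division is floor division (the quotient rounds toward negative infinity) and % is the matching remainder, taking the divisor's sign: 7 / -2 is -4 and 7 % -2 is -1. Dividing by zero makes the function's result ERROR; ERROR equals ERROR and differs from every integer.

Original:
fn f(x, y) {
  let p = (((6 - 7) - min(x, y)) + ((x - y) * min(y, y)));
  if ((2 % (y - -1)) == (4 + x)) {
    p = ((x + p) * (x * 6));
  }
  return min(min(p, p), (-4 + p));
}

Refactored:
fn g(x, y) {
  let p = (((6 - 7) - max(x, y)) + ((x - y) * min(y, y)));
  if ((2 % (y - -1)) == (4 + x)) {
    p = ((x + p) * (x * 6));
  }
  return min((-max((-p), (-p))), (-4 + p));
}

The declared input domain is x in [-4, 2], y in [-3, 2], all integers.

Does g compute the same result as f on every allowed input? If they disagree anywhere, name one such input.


Run the pair on x=-4, y=-3.
f: p becomes 6; next ((2 % (y - -1)) == (4 + x)) evaluates to true; next p becomes -48; next final value -52
g: p becomes 5; next ((2 % (y - -1)) == (4 + x)) evaluates to true; next p becomes -24; next final value -28
-52 != -28, so the rewrite changes behavior.
verdict: not equivalent; witness: x=-4, y=-3


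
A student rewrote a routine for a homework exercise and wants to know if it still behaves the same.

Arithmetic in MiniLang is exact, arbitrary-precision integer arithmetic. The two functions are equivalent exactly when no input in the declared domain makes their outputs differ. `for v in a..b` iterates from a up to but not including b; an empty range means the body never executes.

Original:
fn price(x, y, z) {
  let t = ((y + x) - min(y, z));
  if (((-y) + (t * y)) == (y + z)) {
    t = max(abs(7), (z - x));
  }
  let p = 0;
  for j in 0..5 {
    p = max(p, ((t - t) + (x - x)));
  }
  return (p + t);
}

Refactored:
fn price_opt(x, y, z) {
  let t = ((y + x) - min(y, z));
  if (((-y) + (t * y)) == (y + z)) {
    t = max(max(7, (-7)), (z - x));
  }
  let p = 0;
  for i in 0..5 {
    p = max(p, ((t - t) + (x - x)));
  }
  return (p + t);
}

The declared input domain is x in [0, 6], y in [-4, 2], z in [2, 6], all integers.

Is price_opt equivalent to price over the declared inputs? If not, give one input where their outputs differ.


Side by side, the visible changes include: constant usage differs, plus local variable names differ, plus min/max/abs usage differs.
One worked example (x=6, y=2, z=3) — price: t := 6 | (((-y) + (t * y)) == (y + z)): false | p := 0 | iter j=0: | p := 0 | iter j=1: | p := 0 | iter j=2: | p := 0 | iter j=3: | p := 0 | iter j=4: | p := 0 | result 6; price_opt: t := 6 | (((-y) + (t * y)) == (y + z)): false | p := 0 | iter i=0: | p := 0 | iter i=1: | p := 0 | iter i=2: | p := 0 | iter i=3: | p := 0 | iter i=4: | p := 0 | result 6; agreement on 6.
An exhaustive pass over the 245 declared inputs shows identical outputs.
verdict: equivalent


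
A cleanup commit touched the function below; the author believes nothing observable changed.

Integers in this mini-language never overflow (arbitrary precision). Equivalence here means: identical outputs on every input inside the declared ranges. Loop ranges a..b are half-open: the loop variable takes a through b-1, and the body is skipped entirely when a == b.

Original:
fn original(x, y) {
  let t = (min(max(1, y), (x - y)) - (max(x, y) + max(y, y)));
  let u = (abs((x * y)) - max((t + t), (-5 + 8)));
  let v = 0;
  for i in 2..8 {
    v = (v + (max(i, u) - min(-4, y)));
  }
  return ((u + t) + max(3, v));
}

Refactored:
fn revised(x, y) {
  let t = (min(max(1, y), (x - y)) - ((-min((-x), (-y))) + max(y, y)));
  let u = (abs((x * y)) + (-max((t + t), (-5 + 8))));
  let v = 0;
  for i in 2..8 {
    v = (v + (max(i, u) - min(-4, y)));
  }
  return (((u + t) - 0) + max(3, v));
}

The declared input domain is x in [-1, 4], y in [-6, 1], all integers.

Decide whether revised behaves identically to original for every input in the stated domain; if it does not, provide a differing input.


Equivalent — the differences include constant usage differs; and min/max/abs usage differs; and arithmetic usage differs, yet no declared input distinguishes the two.
Spot check at x=4, y=-1 — original: t becomes -2; next u becomes 1; next v becomes 0; next at i=2:; next v becomes 6; next at i=3:; next v becomes 13; next at i=4:; next v becomes 21; next at i=5:; next v becomes 30; next at i=6:; next v becomes 40; next at i=7:; next v becomes 51; next final value 50. revised: t becomes -2; next u becomes 1; next v becomes 0; next at i=2:; next v becomes 6; next at i=3:; next v becomes 13; next at i=4:; next v becomes 21; next at i=5:; next v becomes 30; next at i=6:; next v becomes 40; next at i=7:; next v becomes 51; next final value 50. Both give 50.
Across all 48 domain points the two functions coincide.
verdict: equivalent
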